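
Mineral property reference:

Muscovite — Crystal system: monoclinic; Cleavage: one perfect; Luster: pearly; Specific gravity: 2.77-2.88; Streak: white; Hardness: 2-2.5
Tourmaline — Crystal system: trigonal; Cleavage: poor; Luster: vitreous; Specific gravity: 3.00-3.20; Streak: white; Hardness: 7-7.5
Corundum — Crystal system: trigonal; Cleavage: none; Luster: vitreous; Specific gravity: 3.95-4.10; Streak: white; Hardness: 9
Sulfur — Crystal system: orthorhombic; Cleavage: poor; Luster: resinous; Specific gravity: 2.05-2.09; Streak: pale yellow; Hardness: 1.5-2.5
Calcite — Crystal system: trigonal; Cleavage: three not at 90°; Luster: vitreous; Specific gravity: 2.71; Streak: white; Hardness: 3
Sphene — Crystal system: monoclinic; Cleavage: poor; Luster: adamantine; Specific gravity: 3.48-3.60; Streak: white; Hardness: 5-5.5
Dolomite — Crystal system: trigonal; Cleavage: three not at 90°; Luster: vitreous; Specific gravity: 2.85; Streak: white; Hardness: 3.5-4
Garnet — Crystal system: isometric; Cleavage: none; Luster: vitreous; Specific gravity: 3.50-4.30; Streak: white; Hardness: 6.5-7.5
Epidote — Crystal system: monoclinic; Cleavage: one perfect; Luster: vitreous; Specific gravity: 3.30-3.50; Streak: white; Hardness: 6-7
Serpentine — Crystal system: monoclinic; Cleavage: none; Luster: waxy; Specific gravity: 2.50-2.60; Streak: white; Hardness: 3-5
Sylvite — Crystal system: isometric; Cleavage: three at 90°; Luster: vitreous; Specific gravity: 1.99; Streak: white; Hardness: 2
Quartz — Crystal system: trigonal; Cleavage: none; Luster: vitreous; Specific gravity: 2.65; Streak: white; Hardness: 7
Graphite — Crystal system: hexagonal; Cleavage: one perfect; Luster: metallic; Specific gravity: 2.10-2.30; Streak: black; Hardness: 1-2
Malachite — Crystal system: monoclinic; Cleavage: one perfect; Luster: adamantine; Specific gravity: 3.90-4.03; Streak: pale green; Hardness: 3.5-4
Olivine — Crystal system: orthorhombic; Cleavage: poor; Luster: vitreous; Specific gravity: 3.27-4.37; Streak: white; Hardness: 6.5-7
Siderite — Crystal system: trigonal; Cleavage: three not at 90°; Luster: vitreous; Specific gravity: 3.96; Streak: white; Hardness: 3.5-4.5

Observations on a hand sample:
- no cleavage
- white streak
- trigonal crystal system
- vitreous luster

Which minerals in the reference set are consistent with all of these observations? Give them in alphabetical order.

No cleavage — Corundum, Garnet, Serpentine, Quartz remain.
White streak — all remaining candidates fit.
Trigonal crystal system rules out Garnet, Serpentine.
Vitreous luster — consistent with all remaining minerals.
The minerals that satisfy all observations are Corundum, Quartz.

Corundum, Quartz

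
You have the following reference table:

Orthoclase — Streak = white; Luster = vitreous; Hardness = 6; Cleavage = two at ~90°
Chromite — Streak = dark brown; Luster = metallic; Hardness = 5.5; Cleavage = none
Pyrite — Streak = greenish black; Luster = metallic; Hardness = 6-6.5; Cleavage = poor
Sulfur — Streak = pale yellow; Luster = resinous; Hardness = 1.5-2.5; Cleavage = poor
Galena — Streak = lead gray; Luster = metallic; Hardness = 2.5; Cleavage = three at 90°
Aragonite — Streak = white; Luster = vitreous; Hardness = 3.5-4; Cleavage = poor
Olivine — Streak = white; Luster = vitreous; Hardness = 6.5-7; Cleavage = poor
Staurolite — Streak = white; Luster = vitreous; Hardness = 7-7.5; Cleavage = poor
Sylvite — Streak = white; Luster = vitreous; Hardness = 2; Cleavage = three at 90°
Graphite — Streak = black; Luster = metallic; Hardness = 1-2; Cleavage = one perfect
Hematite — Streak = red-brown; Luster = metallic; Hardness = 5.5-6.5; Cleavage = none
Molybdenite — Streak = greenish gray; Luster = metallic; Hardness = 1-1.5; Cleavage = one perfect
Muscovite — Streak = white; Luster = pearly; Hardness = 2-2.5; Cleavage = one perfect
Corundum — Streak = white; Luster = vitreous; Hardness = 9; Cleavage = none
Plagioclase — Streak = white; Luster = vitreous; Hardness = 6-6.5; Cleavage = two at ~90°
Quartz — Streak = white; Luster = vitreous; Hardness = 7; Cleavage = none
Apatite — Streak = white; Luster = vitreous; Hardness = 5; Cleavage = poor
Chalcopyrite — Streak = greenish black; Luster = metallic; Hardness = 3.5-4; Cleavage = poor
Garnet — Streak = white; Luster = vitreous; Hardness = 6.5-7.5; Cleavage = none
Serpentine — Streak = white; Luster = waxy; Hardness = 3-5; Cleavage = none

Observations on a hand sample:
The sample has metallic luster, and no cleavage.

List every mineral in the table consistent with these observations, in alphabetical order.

Metallic luster — Chromite, Pyrite, Galena, Graphite, Hematite, Molybdenite, Chalcopyrite remain.
No cleavage — narrows the field to Chromite, Hematite.
Consistent with every observation: Chromite, Hematite.

Chromite, Hematite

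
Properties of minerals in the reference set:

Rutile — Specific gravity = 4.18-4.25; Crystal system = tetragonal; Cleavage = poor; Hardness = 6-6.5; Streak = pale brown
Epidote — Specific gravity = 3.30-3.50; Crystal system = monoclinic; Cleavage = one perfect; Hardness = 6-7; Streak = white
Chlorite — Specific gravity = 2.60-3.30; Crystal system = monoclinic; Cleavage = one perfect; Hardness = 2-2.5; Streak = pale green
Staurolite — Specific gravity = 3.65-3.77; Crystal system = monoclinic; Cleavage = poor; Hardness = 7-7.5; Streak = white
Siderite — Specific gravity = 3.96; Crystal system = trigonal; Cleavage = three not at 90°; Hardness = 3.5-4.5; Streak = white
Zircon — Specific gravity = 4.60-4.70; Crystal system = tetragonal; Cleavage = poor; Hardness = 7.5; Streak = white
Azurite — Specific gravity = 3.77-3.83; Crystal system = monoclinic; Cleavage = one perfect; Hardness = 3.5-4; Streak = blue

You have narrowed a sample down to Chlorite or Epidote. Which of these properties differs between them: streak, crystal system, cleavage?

Streak: Chlorite pale green, Epidote white — distinct.
Crystal system: both monoclinic — same for both.
Cleavage: both one perfect — same for both.
Only streak differs between Chlorite and Epidote among the listed tests.

streak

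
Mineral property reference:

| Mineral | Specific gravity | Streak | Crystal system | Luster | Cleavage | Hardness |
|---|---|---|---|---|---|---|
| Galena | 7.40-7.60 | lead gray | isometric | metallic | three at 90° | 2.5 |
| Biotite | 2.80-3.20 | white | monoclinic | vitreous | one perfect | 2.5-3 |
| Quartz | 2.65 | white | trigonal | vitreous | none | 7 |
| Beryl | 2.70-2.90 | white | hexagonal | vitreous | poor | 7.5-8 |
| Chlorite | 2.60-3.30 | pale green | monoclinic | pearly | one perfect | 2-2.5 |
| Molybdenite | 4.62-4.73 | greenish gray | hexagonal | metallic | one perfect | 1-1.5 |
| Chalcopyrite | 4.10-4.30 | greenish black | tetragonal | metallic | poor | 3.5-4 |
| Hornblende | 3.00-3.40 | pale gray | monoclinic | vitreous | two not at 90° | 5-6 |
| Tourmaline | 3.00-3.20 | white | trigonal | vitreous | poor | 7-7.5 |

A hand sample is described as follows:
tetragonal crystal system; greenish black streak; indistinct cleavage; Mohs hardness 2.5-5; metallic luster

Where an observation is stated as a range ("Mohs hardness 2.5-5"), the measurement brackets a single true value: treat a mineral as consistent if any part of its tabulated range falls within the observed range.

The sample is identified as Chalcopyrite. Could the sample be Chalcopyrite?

Tetragonal crystal system — is consistent with Chalcopyrite (tetragonal system).
Greenish black streak — is consistent with Chalcopyrite (greenish black streak).
Indistinct cleavage — is consistent with Chalcopyrite (cleavage poor).
Mohs hardness 2.5-5 — is consistent with Chalcopyrite (hardness 3.5-4).
Metallic luster — is consistent with Chalcopyrite (metallic luster).
Every observed property is compatible with the reference values for Chalcopyrite.

Consistent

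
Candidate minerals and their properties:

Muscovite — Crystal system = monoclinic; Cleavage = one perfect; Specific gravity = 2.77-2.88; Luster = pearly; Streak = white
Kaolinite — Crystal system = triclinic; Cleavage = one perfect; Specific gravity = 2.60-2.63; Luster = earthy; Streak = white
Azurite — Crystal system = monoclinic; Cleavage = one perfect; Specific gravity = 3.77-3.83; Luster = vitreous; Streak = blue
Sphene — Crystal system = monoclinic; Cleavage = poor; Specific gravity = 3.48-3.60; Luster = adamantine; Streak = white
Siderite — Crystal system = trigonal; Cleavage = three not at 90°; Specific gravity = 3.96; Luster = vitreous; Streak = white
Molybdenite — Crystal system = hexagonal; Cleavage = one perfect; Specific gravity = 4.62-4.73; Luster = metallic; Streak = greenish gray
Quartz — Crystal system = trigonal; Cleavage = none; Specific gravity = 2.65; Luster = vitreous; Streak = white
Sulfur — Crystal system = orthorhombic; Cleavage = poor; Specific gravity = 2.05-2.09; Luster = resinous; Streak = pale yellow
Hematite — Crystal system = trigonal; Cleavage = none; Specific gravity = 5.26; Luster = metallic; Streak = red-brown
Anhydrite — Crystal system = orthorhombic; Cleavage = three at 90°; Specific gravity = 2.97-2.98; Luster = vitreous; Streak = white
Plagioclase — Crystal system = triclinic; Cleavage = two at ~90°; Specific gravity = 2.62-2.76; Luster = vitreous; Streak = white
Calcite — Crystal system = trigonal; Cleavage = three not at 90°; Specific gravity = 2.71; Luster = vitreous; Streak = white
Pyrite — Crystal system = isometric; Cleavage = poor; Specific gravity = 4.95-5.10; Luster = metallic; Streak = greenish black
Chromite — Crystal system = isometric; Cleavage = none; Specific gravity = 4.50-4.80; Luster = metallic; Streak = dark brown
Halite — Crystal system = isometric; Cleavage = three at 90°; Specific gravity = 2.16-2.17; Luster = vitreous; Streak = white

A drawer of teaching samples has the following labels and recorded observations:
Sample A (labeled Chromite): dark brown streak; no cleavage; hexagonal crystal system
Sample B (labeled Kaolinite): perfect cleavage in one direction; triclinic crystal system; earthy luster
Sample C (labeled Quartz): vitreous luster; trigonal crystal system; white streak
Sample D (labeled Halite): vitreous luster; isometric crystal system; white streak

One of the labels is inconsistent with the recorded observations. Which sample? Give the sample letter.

A

Sample A: Chromite has isometric system, but the record shows hexagonal crystal system — this label is wrong.
Sample B: observations are consistent with Kaolinite.
Sample C: observations are consistent with Quartz.
Sample D: observations are consistent with Halite.
The mislabeled specimen is A.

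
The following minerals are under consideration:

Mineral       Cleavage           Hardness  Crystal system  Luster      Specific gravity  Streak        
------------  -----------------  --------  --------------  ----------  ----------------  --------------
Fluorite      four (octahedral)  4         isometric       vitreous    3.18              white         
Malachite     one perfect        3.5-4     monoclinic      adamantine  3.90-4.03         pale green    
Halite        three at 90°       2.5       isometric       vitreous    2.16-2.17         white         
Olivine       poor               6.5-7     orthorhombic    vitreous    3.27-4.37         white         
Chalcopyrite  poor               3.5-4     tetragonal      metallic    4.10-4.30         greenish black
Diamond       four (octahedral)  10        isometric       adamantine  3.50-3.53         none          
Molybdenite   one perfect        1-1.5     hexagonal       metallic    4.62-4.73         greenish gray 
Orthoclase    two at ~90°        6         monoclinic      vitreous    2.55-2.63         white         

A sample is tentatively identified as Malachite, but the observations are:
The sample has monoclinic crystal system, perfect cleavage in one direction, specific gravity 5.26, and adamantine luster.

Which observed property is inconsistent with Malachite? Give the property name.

Monoclinic crystal system: Malachite has monoclinic system — agrees.
Perfect cleavage in one direction: Malachite has cleavage one perfect — agrees.
Specific gravity 5.26: Malachite has SG 3.90-4.03 — inconsistent.
Adamantine luster: Malachite has adamantine luster — agrees.
The specific gravity is the one property that does not fit.

specific gravity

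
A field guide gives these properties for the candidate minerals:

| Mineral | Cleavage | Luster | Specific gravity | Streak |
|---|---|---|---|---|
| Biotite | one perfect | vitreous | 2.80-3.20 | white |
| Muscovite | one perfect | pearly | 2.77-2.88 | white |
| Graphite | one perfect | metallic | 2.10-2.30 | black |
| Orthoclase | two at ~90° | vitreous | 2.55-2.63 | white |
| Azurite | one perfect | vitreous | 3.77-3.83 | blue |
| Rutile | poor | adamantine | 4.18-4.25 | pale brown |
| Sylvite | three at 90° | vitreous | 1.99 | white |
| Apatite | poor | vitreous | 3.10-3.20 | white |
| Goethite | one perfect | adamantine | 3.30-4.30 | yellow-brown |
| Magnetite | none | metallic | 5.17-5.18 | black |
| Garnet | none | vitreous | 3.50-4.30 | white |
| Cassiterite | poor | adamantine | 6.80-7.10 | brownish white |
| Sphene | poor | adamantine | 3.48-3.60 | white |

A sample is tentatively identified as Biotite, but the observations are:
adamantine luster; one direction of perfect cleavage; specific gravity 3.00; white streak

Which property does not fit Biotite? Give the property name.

Adamantine luster: Biotite has vitreous luster — does not match.
One direction of perfect cleavage: Biotite has cleavage one perfect — matches.
Specific gravity 3.00: Biotite has SG 2.80-3.20 — matches.
White streak: Biotite has white streak — matches.
The luster is the one property that does not fit.

luster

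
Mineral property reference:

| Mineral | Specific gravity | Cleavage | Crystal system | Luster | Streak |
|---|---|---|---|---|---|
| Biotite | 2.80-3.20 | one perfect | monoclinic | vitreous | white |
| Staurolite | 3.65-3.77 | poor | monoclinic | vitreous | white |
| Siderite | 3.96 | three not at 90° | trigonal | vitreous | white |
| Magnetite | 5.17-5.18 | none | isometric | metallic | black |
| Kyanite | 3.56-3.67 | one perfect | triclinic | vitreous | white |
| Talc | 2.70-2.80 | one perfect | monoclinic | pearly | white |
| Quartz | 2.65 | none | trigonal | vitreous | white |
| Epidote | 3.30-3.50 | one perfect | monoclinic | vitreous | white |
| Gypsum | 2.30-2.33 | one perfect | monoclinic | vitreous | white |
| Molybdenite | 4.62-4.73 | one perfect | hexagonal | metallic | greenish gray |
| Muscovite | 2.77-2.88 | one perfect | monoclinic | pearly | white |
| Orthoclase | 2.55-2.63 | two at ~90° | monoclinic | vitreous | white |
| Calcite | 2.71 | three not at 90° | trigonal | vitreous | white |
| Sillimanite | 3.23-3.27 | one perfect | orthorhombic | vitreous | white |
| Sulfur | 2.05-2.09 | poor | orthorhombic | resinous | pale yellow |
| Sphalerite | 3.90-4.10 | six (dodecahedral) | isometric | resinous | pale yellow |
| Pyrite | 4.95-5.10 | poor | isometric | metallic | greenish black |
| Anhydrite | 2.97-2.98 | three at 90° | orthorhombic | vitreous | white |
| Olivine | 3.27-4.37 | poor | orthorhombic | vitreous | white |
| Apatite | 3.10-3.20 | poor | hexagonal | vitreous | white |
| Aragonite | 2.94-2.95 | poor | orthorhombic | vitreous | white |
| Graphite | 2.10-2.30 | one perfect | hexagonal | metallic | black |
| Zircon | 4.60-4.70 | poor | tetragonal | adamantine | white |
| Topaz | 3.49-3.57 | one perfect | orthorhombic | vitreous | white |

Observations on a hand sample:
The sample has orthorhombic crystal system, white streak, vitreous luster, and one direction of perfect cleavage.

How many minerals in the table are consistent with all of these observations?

Orthorhombic crystal system: leaves Sillimanite, Sulfur, Anhydrite, Olivine, Aragonite, Topaz.
White streak excludes Sulfur.
Vitreous luster: no further eliminations.
One direction of perfect cleavage: Sillimanite, Topaz remain.
Remaining candidates: Sillimanite, Topaz.
That is 2 minerals.

2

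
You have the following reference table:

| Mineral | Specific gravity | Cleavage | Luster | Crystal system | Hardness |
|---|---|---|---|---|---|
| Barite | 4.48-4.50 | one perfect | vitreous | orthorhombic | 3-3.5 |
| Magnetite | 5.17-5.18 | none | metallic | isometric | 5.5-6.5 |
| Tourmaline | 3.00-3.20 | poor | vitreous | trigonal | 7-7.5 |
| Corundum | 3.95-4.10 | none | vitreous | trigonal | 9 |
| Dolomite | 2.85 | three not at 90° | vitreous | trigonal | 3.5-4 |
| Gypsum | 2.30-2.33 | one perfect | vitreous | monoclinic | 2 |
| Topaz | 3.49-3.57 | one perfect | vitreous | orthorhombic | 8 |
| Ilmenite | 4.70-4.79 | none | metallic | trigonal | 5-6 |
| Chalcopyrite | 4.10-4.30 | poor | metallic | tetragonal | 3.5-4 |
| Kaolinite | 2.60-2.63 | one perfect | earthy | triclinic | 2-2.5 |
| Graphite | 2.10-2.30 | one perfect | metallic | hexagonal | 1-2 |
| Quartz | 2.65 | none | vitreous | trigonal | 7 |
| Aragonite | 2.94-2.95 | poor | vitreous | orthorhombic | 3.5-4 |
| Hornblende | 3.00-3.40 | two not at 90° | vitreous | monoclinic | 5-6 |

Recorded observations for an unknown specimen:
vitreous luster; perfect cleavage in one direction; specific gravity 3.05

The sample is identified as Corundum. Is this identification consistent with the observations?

No

Vitreous luster — matches Corundum (vitreous luster).
Perfect cleavage in one direction — Corundum has cleavage none; a mismatch.
Specific gravity 3.05 — Corundum has SG 3.95-4.10; a mismatch.
2 of the observed properties are inconsistent with Corundum.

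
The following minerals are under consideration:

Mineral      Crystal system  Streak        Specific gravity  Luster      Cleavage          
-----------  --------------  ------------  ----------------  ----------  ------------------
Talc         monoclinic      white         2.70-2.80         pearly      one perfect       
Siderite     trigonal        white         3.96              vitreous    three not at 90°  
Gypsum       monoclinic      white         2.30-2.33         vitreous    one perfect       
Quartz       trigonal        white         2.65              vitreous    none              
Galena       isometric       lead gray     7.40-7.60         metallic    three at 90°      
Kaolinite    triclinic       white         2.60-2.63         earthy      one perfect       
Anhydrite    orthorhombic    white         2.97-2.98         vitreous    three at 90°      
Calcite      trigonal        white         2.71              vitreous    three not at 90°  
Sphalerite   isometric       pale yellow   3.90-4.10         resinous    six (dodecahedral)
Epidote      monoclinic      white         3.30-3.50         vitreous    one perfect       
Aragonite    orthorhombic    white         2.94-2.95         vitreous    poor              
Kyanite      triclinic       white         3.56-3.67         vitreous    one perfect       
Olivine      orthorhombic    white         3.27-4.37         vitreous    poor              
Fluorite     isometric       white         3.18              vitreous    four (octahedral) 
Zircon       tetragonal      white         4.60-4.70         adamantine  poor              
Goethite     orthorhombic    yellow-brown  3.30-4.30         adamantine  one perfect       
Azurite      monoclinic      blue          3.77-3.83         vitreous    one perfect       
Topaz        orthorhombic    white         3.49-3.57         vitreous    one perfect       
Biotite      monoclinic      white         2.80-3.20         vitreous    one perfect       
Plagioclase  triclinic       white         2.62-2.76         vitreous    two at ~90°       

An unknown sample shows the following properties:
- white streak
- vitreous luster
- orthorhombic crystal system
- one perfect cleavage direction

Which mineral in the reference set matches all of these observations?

White streak excludes Galena, Sphalerite, Goethite, Azurite.
Vitreous luster rules out Talc, Kaolinite, Zircon.
Orthorhombic crystal system: Anhydrite, Aragonite, Olivine, Topaz remain.
One perfect cleavage direction: only Topaz remains.
The only mineral consistent with every observation is Topaz.

Topaz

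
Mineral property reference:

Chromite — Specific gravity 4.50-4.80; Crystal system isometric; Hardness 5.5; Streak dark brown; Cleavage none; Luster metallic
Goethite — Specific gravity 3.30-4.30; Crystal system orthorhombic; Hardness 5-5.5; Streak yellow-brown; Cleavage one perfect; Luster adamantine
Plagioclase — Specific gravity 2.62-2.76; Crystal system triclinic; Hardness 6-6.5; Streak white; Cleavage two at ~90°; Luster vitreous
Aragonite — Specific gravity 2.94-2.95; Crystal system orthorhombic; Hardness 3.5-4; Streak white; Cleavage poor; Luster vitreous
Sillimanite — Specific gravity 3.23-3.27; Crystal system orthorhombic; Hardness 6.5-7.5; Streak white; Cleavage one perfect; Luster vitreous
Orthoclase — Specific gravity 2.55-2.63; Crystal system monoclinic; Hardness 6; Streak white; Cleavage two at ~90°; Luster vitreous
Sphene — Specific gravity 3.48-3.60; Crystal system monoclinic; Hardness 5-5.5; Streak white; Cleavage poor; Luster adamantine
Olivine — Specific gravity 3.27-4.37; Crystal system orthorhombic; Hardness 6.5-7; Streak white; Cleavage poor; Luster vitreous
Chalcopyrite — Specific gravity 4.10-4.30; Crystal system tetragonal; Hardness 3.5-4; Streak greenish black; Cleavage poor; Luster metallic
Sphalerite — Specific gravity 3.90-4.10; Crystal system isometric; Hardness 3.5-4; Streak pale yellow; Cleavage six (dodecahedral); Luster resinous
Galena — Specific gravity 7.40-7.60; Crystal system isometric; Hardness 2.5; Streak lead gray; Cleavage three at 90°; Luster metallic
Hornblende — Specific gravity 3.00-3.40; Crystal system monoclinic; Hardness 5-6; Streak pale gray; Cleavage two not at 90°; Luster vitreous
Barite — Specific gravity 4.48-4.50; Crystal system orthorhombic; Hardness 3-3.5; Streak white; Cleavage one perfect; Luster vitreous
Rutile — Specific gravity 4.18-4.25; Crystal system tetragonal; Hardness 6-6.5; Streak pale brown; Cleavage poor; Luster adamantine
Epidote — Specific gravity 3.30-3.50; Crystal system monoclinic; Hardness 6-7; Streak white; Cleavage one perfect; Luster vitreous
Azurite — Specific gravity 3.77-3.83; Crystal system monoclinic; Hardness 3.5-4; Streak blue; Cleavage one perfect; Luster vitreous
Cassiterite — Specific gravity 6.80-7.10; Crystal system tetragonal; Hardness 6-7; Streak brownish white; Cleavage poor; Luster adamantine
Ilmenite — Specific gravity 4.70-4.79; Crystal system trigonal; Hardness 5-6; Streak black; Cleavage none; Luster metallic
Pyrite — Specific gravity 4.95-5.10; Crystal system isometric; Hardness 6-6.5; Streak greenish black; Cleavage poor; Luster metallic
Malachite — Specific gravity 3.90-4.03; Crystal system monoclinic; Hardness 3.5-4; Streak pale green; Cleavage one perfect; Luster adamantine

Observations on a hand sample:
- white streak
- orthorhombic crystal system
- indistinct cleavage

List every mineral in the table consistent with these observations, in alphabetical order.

White streak: leaves Plagioclase, Aragonite, Sillimanite, Orthoclase, Sphene, Olivine, Barite, Epidote.
Orthorhombic crystal system excludes Plagioclase, Orthoclase, Sphene, Epidote.
Indistinct cleavage rules out Sillimanite, Barite.
The minerals that satisfy all observations are Aragonite, Olivine.

Aragonite, Olivine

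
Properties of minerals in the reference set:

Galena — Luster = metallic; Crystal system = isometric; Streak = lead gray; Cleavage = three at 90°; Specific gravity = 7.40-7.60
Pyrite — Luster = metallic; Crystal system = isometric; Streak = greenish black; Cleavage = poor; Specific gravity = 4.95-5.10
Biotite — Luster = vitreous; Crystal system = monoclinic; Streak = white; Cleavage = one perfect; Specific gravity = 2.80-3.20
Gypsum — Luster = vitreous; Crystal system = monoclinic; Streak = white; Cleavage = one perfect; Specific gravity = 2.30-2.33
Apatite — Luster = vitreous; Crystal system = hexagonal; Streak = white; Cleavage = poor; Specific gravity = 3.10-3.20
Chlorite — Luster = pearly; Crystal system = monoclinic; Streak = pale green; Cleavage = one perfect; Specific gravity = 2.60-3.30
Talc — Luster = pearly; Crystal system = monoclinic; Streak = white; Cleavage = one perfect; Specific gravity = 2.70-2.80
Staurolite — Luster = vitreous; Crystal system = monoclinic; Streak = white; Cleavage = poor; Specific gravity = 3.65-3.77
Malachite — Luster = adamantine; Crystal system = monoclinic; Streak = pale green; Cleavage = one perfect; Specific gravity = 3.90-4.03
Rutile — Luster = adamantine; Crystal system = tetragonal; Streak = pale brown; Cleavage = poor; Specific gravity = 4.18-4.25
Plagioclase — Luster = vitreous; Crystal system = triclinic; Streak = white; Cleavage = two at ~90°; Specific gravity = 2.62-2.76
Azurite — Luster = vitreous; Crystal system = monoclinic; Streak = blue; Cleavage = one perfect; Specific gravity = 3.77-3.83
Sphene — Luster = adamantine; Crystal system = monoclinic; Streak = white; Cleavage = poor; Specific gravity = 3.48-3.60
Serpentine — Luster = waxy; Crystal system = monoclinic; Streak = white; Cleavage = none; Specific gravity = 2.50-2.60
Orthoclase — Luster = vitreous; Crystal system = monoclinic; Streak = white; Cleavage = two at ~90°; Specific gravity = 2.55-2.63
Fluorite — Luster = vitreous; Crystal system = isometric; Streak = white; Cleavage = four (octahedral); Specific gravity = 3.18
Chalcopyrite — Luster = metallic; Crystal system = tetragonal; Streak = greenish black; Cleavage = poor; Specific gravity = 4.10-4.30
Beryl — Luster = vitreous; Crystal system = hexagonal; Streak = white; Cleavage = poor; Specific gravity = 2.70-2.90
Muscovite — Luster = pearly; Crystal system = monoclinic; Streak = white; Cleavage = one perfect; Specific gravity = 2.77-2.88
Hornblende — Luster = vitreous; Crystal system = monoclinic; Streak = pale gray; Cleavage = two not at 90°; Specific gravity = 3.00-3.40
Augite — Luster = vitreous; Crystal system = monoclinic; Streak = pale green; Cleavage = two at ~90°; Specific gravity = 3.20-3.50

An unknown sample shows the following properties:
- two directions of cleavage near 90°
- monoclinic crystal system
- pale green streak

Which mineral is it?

Augite

Two directions of cleavage near 90°: Plagioclase, Orthoclase, Augite remain.
Monoclinic crystal system excludes Plagioclase.
Pale green streak is inconsistent with Orthoclase.
The only mineral consistent with every observation is Augite.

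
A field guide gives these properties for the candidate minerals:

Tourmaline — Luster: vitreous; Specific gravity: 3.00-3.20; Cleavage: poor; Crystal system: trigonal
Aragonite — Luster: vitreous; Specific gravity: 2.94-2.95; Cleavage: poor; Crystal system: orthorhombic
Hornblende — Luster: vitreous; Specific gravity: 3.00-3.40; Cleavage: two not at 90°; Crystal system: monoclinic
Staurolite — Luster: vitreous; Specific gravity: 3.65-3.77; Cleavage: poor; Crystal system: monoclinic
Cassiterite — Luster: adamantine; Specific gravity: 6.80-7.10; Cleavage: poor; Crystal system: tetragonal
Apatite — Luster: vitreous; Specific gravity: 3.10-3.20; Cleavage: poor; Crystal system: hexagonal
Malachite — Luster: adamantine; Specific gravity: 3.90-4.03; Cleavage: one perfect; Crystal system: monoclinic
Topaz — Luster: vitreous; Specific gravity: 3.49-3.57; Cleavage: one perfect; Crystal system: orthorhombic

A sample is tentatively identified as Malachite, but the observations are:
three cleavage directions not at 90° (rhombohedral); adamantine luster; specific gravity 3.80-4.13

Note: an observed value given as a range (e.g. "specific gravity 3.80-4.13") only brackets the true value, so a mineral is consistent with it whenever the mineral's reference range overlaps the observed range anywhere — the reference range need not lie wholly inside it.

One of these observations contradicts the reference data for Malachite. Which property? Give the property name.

cleavage

Three cleavage directions not at 90° (rhombohedral): Malachite has cleavage one perfect — outside the reference range.
Adamantine luster: Malachite has adamantine luster — consistent.
Specific gravity 3.80-4.13: Malachite has SG 3.90-4.03 — consistent.
Everything matches except the cleavage.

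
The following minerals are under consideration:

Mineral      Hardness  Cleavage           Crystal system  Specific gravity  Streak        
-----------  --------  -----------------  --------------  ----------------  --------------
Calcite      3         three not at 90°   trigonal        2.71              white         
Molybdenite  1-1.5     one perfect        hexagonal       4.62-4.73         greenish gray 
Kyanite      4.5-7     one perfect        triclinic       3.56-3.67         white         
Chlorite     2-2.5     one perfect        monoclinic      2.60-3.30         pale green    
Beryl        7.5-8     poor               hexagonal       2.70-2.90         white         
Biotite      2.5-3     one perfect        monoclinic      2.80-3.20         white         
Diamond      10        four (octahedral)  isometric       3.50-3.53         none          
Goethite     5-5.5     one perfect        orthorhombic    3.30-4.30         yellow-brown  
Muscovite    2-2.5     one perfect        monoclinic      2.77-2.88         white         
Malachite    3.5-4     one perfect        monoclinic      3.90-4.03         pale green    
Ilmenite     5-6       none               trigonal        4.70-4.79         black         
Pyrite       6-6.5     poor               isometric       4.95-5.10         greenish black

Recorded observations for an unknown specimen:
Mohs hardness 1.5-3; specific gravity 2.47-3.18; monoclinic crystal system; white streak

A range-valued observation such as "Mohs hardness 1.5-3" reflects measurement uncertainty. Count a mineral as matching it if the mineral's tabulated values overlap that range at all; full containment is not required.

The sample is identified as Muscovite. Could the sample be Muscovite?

Consistent

Mohs hardness 1.5-3 — is consistent with Muscovite (hardness 2-2.5).
Specific gravity 2.47-3.18 — is consistent with Muscovite (SG 2.77-2.88).
Monoclinic crystal system — is consistent with Muscovite (monoclinic system).
White streak — is consistent with Muscovite (white streak).
Every observed property is compatible with the reference values for Muscovite.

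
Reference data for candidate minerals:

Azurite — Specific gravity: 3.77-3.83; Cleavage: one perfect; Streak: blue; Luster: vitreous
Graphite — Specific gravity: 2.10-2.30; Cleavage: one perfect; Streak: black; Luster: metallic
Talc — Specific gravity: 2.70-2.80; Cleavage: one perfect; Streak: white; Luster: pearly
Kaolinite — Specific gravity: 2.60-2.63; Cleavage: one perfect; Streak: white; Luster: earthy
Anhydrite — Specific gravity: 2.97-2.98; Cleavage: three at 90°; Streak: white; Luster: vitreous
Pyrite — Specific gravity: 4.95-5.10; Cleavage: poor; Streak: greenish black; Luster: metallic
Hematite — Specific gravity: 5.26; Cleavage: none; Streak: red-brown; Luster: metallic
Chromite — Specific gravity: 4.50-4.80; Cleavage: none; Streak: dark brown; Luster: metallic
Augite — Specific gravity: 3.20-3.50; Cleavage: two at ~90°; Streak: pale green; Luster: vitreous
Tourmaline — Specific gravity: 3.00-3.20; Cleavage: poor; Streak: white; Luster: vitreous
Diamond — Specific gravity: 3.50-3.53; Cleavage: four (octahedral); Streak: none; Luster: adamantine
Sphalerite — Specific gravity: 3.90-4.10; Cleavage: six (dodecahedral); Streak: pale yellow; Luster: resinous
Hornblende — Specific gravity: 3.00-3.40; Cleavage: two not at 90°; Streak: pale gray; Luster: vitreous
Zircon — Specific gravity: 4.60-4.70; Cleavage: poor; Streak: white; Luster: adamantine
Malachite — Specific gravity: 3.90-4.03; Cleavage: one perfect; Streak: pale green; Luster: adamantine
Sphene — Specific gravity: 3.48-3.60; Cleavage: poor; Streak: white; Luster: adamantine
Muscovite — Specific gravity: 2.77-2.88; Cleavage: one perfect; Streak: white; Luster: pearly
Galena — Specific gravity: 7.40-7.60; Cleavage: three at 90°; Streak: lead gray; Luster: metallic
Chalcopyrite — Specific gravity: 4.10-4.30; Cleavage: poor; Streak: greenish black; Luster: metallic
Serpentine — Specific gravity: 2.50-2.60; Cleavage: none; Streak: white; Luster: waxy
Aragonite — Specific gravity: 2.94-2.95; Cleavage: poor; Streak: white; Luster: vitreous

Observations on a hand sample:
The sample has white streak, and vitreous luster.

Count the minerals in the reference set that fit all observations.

White streak — narrows the field to Talc, Kaolinite, Anhydrite, Tourmaline, Zircon, Sphene, Muscovite, Serpentine, Aragonite.
Vitreous luster — narrows the field to Anhydrite, Tourmaline, Aragonite.
Consistent with every observation: Anhydrite, Aragonite, Tourmaline.
That is 3 minerals.

3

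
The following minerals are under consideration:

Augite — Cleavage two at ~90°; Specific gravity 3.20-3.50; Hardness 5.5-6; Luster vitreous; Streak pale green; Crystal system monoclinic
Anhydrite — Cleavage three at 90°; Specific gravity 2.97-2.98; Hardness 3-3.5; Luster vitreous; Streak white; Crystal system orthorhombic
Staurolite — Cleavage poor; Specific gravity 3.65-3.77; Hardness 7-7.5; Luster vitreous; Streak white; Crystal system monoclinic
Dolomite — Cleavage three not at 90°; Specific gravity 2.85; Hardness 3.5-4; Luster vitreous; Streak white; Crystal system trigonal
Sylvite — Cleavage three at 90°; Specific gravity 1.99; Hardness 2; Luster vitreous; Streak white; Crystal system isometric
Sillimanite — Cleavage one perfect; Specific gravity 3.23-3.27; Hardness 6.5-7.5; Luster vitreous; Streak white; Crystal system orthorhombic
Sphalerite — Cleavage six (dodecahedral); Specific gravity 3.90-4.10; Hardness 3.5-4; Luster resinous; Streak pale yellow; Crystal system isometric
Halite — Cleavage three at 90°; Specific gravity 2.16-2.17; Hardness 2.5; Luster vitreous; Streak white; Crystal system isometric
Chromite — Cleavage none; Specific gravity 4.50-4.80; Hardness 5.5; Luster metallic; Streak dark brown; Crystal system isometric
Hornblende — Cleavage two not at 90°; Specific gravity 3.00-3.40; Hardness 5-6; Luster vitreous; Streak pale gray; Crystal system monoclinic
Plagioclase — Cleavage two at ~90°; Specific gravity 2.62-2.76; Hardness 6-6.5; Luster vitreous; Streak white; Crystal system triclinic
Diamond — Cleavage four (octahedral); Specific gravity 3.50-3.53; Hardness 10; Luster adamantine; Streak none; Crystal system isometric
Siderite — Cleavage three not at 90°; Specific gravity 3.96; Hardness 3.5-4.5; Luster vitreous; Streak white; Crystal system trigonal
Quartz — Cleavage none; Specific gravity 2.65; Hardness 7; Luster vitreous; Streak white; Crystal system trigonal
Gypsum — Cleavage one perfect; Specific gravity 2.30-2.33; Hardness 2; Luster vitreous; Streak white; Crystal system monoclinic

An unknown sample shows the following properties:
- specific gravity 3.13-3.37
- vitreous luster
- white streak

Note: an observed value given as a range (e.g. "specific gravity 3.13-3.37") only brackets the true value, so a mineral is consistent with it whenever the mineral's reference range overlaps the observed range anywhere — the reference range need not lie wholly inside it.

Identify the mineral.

Specific gravity 3.13-3.37: leaves Augite, Sillimanite, Hornblende.
Vitreous luster: no further eliminations.
White streak: only Sillimanite remains.
The only mineral consistent with every observation is Sillimanite.

Sillimanite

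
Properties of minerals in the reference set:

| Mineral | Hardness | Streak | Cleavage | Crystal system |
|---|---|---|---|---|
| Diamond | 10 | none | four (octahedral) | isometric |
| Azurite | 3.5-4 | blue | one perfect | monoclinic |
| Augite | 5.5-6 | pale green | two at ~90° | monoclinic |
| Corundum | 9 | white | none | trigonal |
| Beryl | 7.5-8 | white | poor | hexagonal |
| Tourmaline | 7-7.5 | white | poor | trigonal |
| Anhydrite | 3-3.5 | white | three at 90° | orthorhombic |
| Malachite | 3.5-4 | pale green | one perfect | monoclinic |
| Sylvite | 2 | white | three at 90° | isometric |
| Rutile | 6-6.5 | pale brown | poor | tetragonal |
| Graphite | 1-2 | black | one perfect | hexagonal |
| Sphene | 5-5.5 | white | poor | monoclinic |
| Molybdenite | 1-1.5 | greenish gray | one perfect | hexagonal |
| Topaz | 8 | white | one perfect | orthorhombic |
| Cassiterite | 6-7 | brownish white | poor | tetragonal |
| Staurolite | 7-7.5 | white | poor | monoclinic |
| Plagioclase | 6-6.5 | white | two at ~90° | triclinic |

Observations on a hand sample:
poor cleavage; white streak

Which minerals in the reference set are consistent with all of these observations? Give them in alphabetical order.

Beryl, Sphene, Staurolite, Tourmaline

Poor cleavage — narrows the field to Beryl, Tourmaline, Rutile, Sphene, Cassiterite, Staurolite.
White streak is inconsistent with Rutile, Cassiterite.
Consistent with every observation: Beryl, Sphene, Staurolite, Tourmaline.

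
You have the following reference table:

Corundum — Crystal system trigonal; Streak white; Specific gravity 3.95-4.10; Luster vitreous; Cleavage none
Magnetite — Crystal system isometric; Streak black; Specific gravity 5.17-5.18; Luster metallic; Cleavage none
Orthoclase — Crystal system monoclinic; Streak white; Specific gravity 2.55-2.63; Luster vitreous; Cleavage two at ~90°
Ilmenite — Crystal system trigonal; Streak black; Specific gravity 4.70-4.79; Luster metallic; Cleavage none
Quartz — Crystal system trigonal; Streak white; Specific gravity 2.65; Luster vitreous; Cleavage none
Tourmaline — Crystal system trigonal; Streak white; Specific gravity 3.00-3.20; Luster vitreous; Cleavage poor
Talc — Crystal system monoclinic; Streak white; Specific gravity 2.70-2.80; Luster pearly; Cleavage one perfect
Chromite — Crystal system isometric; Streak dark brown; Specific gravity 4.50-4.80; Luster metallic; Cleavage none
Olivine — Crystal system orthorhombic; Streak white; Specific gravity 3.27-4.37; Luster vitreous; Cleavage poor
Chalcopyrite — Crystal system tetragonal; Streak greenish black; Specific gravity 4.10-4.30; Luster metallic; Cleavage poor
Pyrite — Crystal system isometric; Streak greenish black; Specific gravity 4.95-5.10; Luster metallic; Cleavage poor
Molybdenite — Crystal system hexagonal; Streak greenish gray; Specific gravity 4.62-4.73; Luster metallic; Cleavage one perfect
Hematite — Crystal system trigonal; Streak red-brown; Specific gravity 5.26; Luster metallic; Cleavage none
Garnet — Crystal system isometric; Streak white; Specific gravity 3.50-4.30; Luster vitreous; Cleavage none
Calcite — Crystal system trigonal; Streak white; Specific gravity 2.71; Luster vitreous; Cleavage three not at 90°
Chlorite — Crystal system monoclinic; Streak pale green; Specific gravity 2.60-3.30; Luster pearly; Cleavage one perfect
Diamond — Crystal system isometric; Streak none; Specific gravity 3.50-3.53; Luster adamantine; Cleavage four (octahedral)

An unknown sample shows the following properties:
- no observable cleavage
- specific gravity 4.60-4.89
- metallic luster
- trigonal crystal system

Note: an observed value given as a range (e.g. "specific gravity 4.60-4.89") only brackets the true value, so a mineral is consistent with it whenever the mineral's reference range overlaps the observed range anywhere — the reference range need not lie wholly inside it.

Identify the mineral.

No observable cleavage — Corundum, Magnetite, Ilmenite, Quartz, Chromite, Hematite, Garnet remain.
Specific gravity 4.60-4.89 — Ilmenite, Chromite remain.
Metallic luster — every remaining candidate is consistent.
Trigonal crystal system eliminates Chromite.
Only Ilmenite satisfies all observations.

Ilmenite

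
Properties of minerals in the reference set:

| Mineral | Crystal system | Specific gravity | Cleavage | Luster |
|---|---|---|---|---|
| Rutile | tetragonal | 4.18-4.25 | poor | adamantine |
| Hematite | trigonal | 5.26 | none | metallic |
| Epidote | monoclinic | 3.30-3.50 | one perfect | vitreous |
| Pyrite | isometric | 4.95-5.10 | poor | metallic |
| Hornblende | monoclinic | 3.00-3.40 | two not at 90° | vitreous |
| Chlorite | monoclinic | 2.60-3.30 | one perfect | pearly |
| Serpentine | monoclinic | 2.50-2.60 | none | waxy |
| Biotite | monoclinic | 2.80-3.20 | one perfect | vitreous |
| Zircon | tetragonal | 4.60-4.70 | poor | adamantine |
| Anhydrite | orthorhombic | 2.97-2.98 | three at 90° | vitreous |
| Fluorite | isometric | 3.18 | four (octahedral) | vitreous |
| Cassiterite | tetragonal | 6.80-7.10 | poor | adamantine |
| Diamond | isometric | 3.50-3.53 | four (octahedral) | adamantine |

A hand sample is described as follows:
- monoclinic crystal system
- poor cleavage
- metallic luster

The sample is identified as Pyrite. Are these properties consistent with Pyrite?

No

Monoclinic crystal system — Pyrite has isometric system; a mismatch.
Poor cleavage — consistent with Pyrite (cleavage poor).
Metallic luster — consistent with Pyrite (metallic luster).
The crystal system observation rules out Pyrite.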